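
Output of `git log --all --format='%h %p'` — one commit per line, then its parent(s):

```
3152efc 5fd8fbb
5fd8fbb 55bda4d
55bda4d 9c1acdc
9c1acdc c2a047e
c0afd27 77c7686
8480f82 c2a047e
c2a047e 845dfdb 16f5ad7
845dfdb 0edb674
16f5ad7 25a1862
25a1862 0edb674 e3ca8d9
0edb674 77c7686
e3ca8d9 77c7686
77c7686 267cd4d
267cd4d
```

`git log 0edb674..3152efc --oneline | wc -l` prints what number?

Reachable from 3152efc: {0edb674, 16f5ad7, 25a1862, 267cd4d, 3152efc, 55bda4d, 5fd8fbb, 77c7686, 845dfdb, 9c1acdc, c2a047e, e3ca8d9}.
Reachable from 0edb674: {0edb674, 267cd4d, 77c7686}.
In 3152efc's history but not 0edb674's: {16f5ad7, 25a1862, 3152efc, 55bda4d, 5fd8fbb, 845dfdb, 9c1acdc, c2a047e, e3ca8d9} — 9 commits.

9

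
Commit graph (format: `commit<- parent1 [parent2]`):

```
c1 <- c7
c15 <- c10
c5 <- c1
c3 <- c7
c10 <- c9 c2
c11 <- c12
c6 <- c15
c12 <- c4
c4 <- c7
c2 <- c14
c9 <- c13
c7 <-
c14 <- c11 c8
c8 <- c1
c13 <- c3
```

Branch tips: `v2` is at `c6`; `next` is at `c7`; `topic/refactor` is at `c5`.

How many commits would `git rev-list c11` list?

Walking parent pointers from c11: reachable set = {c11, c12, c4, c7}.
That is 4 commits.

4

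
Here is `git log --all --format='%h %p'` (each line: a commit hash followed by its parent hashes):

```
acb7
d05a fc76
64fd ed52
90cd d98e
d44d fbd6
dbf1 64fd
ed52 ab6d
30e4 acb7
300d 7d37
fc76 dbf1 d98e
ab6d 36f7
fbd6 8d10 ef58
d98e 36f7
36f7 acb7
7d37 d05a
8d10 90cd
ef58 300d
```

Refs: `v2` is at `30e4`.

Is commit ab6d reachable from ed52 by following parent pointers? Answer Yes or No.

Ancestors of ed52 (commits reachable by following parents): {36f7, ab6d, acb7, ed52}.
ab6d is in that set, so it is an ancestor of ed52.

Yes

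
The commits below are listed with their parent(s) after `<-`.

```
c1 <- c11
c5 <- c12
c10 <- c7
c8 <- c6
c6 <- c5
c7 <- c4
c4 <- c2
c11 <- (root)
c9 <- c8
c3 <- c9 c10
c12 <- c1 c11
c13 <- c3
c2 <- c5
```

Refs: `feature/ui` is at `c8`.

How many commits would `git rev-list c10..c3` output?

4

Reachable from c3: {c1, c10, c11, c12, c2, c3, c4, c5, c6, c7, c8, c9}.
Reachable from c10: {c1, c10, c11, c12, c2, c4, c5, c7}.
In c3's history but not c10's: {c3, c6, c8, c9} — 4 commits.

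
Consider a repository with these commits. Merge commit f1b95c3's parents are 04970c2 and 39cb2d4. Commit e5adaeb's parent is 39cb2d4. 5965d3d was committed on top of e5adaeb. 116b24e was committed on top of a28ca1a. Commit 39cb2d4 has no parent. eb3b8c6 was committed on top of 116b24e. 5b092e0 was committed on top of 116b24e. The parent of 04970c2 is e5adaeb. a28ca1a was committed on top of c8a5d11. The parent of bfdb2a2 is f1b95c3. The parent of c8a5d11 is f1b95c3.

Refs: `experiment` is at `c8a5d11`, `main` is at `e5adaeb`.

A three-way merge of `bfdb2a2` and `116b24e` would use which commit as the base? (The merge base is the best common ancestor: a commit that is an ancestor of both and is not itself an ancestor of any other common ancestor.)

f1b95c3

Ancestors of bfdb2a2: {04970c2, 39cb2d4, bfdb2a2, e5adaeb, f1b95c3}.
Ancestors of 116b24e: {04970c2, 116b24e, 39cb2d4, a28ca1a, c8a5d11, e5adaeb, f1b95c3}.
Common ancestors: {04970c2, 39cb2d4, e5adaeb, f1b95c3}.
Among these, f1b95c3 is not an ancestor of any other common ancestor — it is the merge base.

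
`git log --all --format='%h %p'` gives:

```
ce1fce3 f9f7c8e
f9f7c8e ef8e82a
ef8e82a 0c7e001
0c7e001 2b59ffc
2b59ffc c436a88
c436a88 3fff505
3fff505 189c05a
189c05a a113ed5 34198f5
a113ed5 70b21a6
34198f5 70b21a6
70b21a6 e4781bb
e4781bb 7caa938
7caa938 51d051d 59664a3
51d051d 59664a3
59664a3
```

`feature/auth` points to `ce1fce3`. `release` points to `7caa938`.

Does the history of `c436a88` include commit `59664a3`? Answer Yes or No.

Ancestors of c436a88 (commits reachable by following parents): {189c05a, 34198f5, 3fff505, 51d051d, 59664a3, 70b21a6, 7caa938, a113ed5, c436a88, e4781bb}.
59664a3 is in that set, so it is an ancestor of c436a88.

Yes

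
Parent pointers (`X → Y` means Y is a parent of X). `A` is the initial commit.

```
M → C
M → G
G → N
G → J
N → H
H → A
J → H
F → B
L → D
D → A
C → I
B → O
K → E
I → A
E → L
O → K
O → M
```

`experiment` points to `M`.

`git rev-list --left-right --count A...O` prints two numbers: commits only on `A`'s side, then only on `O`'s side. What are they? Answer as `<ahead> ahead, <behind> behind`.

Reachable from A: {A}.
Reachable from O: {A, C, D, E, G, H, I, J, K, L, M, N, O}.
Only in A's history (ahead): {} — 0.
Only in O's history (behind): {C, D, E, G, H, I, J, K, L, M, N, O} — 12.

0 ahead, 12 behind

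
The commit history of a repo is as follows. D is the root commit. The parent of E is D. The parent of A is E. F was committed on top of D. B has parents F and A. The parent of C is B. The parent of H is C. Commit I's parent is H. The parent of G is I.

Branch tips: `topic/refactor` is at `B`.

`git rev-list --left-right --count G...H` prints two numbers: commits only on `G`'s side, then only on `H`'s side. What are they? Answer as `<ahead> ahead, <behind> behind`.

2 ahead, 0 behind

Reachable from G: {A, B, C, D, E, F, G, H, I}.
Reachable from H: {A, B, C, D, E, F, H}.
Only in G's history (ahead): {G, I} — 2.
Only in H's history (behind): {} — 0.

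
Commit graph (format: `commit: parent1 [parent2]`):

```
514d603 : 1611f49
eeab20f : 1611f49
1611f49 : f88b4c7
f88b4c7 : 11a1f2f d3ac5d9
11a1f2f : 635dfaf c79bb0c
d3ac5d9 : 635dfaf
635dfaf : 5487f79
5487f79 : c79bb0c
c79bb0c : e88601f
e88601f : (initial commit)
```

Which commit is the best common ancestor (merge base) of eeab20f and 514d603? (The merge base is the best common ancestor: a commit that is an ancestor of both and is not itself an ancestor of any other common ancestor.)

Ancestors of eeab20f: {11a1f2f, 1611f49, 5487f79, 635dfaf, c79bb0c, d3ac5d9, e88601f, eeab20f, f88b4c7}.
Ancestors of 514d603: {11a1f2f, 1611f49, 514d603, 5487f79, 635dfaf, c79bb0c, d3ac5d9, e88601f, f88b4c7}.
Common ancestors: {11a1f2f, 1611f49, 5487f79, 635dfaf, c79bb0c, d3ac5d9, e88601f, f88b4c7}.
Among these, 1611f49 is not an ancestor of any other common ancestor — it is the merge base.

1611f49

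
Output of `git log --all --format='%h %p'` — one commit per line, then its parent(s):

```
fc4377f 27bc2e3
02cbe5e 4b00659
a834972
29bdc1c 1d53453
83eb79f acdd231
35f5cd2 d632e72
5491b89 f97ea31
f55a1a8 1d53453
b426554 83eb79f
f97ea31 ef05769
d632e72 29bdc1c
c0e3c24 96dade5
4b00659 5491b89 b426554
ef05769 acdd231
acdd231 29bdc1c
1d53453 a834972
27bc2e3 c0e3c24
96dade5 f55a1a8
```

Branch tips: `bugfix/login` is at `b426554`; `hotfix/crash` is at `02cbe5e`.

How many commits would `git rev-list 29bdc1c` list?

3

Walking parent pointers from 29bdc1c: reachable set = {1d53453, 29bdc1c, a834972}.
That is 3 commits.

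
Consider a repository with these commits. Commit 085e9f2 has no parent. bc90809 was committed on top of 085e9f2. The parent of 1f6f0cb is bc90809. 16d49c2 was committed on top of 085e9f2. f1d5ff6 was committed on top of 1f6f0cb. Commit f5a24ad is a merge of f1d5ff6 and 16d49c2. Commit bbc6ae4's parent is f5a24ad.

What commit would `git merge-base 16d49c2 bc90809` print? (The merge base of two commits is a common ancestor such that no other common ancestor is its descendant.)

Ancestors of 16d49c2: {085e9f2, 16d49c2}.
Ancestors of bc90809: {085e9f2, bc90809}.
Common ancestors: {085e9f2}.
The only common ancestor is 085e9f2, so it is the merge base.

085e9f2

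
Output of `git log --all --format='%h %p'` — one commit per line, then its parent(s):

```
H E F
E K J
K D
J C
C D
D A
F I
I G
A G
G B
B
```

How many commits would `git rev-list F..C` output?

Reachable from C: {A, B, C, D, G}.
Reachable from F: {B, F, G, I}.
In C's history but not F's: {A, C, D} — 3 commits.

3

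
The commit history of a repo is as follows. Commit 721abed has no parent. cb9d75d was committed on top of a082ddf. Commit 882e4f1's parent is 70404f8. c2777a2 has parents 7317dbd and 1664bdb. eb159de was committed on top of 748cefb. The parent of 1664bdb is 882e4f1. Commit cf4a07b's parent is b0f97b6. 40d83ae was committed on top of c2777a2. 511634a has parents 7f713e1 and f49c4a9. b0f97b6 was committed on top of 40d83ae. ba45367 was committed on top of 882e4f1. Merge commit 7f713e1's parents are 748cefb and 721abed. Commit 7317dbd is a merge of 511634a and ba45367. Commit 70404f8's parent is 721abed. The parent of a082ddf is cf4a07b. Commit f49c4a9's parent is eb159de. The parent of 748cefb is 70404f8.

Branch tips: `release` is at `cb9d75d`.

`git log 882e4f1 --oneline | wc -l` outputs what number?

Walking parent pointers from 882e4f1: reachable set = {70404f8, 721abed, 882e4f1}.
That is 3 commits.

3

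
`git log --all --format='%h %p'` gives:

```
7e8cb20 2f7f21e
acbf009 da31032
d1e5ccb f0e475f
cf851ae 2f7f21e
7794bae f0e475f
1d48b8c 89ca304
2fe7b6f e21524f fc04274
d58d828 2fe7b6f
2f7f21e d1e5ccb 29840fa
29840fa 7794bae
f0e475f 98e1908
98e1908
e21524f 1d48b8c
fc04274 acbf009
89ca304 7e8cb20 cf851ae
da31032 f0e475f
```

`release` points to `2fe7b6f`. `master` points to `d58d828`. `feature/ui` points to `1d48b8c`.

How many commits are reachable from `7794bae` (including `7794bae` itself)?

3

Walking parent pointers from 7794bae: reachable set = {7794bae, 98e1908, f0e475f}.
That is 3 commits.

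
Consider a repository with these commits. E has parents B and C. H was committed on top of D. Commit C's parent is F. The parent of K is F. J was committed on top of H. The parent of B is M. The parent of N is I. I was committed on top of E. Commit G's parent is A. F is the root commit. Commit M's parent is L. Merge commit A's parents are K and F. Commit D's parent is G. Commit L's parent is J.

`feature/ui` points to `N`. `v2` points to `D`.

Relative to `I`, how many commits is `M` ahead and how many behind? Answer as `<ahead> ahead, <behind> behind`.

Reachable from M: {A, D, F, G, H, J, K, L, M}.
Reachable from I: {A, B, C, D, E, F, G, H, I, J, K, L, M}.
Only in M's history (ahead): {} — 0.
Only in I's history (behind): {B, C, E, I} — 4.

0 ahead, 4 behind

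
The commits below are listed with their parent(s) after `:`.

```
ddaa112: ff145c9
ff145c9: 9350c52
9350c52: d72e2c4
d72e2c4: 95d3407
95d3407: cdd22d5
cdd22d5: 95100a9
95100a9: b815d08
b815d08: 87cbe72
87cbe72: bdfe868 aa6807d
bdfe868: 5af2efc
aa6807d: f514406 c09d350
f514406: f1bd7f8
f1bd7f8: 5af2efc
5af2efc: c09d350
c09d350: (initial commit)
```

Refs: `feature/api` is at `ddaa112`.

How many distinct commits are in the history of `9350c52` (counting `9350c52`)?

13

Walking parent pointers from 9350c52: reachable set = {5af2efc, 87cbe72, 9350c52, 95100a9, 95d3407, aa6807d, b815d08, bdfe868, c09d350, cdd22d5, d72e2c4, f1bd7f8, f514406}.
That is 13 commits.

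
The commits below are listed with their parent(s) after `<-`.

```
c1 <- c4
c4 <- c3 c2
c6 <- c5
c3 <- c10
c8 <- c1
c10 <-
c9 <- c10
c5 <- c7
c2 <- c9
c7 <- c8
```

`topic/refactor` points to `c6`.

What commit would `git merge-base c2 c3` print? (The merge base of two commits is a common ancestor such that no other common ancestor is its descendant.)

Ancestors of c2: {c10, c2, c9}.
Ancestors of c3: {c10, c3}.
Common ancestors: {c10}.
The only common ancestor is c10, so it is the merge base.

c10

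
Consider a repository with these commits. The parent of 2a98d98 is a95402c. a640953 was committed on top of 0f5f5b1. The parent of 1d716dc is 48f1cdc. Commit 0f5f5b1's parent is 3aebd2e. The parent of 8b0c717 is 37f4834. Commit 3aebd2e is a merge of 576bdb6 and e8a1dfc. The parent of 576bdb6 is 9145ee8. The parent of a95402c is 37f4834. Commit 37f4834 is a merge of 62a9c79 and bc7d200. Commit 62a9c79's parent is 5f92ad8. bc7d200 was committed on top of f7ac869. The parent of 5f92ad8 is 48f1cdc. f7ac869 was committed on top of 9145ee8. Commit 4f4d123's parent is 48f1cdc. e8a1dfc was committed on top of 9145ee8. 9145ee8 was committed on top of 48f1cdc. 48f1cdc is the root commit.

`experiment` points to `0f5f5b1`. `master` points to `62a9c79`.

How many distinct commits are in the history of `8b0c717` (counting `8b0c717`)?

Walking parent pointers from 8b0c717: reachable set = {37f4834, 48f1cdc, 5f92ad8, 62a9c79, 8b0c717, 9145ee8, bc7d200, f7ac869}.
That is 8 commits.

8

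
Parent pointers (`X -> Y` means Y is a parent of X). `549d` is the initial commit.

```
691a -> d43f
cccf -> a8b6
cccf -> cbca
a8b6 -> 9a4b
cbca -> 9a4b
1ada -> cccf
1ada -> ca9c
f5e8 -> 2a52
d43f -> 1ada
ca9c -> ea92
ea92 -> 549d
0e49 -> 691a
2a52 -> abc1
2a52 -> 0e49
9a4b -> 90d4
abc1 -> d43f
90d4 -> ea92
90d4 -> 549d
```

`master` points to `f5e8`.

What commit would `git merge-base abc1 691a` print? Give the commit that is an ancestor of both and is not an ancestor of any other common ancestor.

Ancestors of abc1: {1ada, 549d, 90d4, 9a4b, a8b6, abc1, ca9c, cbca, cccf, d43f, ea92}.
Ancestors of 691a: {1ada, 549d, 691a, 90d4, 9a4b, a8b6, ca9c, cbca, cccf, d43f, ea92}.
Common ancestors: {1ada, 549d, 90d4, 9a4b, a8b6, ca9c, cbca, cccf, d43f, ea92}.
Among these, d43f is not an ancestor of any other common ancestor — it is the merge base.

d43f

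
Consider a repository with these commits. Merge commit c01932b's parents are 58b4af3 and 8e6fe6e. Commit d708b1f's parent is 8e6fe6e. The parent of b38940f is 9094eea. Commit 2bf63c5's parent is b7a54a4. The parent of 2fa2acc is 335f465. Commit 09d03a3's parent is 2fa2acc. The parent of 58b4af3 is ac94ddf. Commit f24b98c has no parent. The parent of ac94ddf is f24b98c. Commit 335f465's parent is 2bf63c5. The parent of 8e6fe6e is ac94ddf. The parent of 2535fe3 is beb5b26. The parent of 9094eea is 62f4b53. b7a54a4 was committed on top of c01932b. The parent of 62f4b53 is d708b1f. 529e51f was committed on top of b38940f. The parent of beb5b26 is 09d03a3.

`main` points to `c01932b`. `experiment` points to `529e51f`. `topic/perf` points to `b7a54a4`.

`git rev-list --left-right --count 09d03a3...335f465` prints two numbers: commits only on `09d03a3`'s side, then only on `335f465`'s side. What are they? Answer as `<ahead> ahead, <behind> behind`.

Reachable from 09d03a3: {09d03a3, 2bf63c5, 2fa2acc, 335f465, 58b4af3, 8e6fe6e, ac94ddf, b7a54a4, c01932b, f24b98c}.
Reachable from 335f465: {2bf63c5, 335f465, 58b4af3, 8e6fe6e, ac94ddf, b7a54a4, c01932b, f24b98c}.
Only in 09d03a3's history (ahead): {09d03a3, 2fa2acc} — 2.
Only in 335f465's history (behind): {} — 0.

2 ahead, 0 behind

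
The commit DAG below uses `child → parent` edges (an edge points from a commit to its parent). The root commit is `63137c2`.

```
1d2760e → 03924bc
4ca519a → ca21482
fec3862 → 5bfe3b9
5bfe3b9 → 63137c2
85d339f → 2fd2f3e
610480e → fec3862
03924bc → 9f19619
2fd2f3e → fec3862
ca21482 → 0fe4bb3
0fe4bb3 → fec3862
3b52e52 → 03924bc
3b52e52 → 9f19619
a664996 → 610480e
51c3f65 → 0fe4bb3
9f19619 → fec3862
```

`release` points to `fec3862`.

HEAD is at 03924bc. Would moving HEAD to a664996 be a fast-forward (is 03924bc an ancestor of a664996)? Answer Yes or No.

No

A fast-forward from 03924bc to a664996 is possible iff 03924bc is an ancestor of a664996.
Ancestors of a664996: {5bfe3b9, 610480e, 63137c2, a664996, fec3862}.
03924bc is not among them, so fast-forward is not possible.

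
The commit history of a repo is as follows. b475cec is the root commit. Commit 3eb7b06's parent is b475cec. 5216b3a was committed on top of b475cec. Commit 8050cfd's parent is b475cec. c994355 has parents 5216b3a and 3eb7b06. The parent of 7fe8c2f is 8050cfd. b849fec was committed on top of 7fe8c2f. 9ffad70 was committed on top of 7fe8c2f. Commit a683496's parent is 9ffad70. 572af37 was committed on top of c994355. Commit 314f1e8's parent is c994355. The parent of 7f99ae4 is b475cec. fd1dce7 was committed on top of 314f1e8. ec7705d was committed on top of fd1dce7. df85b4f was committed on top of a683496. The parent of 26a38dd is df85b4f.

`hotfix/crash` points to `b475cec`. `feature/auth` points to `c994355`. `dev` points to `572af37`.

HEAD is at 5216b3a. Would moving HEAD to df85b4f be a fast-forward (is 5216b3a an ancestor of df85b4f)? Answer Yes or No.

No

A fast-forward from 5216b3a to df85b4f is possible iff 5216b3a is an ancestor of df85b4f.
Ancestors of df85b4f: {7fe8c2f, 8050cfd, 9ffad70, a683496, b475cec, df85b4f}.
5216b3a is not among them, so fast-forward is not possible.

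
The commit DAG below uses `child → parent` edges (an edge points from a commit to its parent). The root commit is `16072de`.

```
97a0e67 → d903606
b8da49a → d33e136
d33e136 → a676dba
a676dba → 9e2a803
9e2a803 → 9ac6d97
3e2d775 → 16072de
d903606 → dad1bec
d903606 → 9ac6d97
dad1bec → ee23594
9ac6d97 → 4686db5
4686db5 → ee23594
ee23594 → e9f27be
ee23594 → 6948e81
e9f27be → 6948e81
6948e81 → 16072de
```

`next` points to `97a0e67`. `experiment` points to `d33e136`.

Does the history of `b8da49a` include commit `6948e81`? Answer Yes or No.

Yes

Ancestors of b8da49a (commits reachable by following parents): {16072de, 4686db5, 6948e81, 9ac6d97, 9e2a803, a676dba, b8da49a, d33e136, e9f27be, ee23594}.
6948e81 is in that set, so it is an ancestor of b8da49a.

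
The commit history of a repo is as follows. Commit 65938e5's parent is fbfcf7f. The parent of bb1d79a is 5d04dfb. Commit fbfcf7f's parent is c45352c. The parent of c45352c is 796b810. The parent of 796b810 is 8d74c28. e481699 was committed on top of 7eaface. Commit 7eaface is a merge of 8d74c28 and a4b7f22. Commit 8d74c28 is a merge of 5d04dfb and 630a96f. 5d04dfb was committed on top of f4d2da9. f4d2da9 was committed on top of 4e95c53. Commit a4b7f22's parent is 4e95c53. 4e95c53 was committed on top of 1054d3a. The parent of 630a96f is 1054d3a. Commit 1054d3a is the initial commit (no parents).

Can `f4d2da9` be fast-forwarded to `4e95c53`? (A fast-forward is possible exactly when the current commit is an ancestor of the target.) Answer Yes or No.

No

A fast-forward from f4d2da9 to 4e95c53 is possible iff f4d2da9 is an ancestor of 4e95c53.
Ancestors of 4e95c53: {1054d3a, 4e95c53}.
f4d2da9 is not among them, so fast-forward is not possible.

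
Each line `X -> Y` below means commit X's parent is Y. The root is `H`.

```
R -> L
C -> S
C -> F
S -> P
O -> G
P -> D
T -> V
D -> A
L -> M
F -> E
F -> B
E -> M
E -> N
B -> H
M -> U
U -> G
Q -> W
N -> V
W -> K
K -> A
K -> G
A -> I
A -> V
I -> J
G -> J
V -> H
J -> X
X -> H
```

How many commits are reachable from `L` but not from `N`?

6

Reachable from L: {G, H, J, L, M, U, X}.
Reachable from N: {H, N, V}.
In L's history but not N's: {G, J, L, M, U, X} — 6 commits.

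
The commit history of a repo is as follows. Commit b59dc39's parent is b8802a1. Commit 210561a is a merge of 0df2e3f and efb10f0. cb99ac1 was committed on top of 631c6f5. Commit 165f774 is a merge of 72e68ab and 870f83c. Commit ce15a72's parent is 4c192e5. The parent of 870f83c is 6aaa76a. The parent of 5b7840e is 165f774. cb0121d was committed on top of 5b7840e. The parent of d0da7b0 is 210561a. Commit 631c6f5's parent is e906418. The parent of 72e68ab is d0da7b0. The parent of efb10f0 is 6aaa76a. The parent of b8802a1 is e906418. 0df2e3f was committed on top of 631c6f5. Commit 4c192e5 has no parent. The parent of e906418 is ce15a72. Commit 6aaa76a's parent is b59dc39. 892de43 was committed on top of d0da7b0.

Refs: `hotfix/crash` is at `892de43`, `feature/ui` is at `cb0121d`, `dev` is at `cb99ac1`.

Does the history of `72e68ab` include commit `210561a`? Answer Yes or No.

Ancestors of 72e68ab (commits reachable by following parents): {0df2e3f, 210561a, 4c192e5, 631c6f5, 6aaa76a, 72e68ab, b59dc39, b8802a1, ce15a72, d0da7b0, e906418, efb10f0}.
210561a is in that set, so it is an ancestor of 72e68ab.

Yes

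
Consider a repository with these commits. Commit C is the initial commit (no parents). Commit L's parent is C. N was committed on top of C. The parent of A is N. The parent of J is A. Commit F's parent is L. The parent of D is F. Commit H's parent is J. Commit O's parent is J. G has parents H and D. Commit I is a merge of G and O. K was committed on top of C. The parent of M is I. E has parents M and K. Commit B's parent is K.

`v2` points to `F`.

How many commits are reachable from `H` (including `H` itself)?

Walking parent pointers from H: reachable set = {A, C, H, J, N}.
That is 5 commits.

5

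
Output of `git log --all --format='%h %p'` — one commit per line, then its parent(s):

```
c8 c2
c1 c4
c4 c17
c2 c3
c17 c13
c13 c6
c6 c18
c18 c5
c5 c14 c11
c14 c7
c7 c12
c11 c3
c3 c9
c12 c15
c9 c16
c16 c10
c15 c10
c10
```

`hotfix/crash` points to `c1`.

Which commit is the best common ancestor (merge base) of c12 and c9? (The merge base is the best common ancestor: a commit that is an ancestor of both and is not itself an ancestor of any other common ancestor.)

c10

Ancestors of c12: {c10, c12, c15}.
Ancestors of c9: {c10, c16, c9}.
Common ancestors: {c10}.
The only common ancestor is c10, so it is the merge base.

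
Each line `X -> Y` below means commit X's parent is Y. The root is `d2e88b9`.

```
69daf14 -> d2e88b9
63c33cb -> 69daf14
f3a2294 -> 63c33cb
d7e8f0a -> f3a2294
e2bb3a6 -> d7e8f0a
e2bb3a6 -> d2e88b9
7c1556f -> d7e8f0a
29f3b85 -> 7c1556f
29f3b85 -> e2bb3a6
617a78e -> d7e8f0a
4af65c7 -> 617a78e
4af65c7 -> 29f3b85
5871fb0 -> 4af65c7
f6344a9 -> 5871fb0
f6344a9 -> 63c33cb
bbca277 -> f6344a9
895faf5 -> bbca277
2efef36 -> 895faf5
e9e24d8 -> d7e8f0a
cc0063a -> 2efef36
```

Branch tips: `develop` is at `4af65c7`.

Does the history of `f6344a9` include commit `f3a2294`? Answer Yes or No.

Ancestors of f6344a9 (commits reachable by following parents): {29f3b85, 4af65c7, 5871fb0, 617a78e, 63c33cb, 69daf14, 7c1556f, d2e88b9, d7e8f0a, e2bb3a6, f3a2294, f6344a9}.
f3a2294 is in that set, so it is an ancestor of f6344a9.

Yes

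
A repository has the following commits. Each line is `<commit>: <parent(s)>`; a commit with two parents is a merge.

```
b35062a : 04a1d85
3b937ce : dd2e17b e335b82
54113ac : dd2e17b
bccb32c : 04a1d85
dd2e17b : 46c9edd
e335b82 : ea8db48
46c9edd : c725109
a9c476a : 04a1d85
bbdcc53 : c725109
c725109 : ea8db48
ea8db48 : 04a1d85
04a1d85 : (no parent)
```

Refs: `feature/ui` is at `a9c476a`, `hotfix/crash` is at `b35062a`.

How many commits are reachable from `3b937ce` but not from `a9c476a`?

6

Reachable from 3b937ce: {04a1d85, 3b937ce, 46c9edd, c725109, dd2e17b, e335b82, ea8db48}.
Reachable from a9c476a: {04a1d85, a9c476a}.
In 3b937ce's history but not a9c476a's: {3b937ce, 46c9edd, c725109, dd2e17b, e335b82, ea8db48} — 6 commits.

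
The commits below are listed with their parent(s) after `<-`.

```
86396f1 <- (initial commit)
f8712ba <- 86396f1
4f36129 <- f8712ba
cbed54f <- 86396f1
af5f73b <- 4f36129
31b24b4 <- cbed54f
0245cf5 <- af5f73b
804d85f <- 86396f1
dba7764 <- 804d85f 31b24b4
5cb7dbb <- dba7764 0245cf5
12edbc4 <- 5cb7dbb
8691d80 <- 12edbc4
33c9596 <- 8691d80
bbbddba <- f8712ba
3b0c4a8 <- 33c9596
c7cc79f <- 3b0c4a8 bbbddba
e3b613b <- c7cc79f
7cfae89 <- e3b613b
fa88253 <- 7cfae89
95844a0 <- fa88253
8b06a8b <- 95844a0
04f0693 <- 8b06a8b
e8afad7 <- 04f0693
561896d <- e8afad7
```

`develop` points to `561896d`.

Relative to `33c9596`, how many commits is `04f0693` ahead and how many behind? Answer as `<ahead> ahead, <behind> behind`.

9 ahead, 0 behind

Reachable from 04f0693: {0245cf5, 04f0693, 12edbc4, 31b24b4, 33c9596, 3b0c4a8, 4f36129, 5cb7dbb, 7cfae89, 804d85f, 86396f1, 8691d80, 8b06a8b, 95844a0, af5f73b, bbbddba, c7cc79f, cbed54f, dba7764, e3b613b, f8712ba, fa88253}.
Reachable from 33c9596: {0245cf5, 12edbc4, 31b24b4, 33c9596, 4f36129, 5cb7dbb, 804d85f, 86396f1, 8691d80, af5f73b, cbed54f, dba7764, f8712ba}.
Only in 04f0693's history (ahead): {04f0693, 3b0c4a8, 7cfae89, 8b06a8b, 95844a0, bbbddba, c7cc79f, e3b613b, fa88253} — 9.
Only in 33c9596's history (behind): {} — 0.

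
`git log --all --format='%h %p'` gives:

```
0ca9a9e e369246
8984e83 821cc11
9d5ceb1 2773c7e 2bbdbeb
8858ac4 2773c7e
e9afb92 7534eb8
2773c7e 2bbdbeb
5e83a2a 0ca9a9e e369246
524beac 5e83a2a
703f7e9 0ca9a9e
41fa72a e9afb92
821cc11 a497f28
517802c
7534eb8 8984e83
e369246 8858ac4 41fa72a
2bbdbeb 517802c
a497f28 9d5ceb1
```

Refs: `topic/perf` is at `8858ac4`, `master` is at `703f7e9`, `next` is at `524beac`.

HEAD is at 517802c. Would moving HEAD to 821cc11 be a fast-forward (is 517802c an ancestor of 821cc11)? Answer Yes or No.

Yes

A fast-forward from 517802c to 821cc11 is possible iff 517802c is an ancestor of 821cc11.
Ancestors of 821cc11: {2773c7e, 2bbdbeb, 517802c, 821cc11, 9d5ceb1, a497f28}.
517802c is among them, so fast-forward is possible.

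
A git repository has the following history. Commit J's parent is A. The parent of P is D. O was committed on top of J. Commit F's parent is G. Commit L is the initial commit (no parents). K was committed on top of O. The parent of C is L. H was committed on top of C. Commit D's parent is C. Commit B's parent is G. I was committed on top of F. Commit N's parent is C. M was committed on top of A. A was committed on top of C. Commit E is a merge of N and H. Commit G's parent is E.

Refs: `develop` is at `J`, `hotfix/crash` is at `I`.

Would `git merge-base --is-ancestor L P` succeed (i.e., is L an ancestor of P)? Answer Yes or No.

Ancestors of P (commits reachable by following parents): {C, D, L, P}.
L is in that set, so it is an ancestor of P.

Yes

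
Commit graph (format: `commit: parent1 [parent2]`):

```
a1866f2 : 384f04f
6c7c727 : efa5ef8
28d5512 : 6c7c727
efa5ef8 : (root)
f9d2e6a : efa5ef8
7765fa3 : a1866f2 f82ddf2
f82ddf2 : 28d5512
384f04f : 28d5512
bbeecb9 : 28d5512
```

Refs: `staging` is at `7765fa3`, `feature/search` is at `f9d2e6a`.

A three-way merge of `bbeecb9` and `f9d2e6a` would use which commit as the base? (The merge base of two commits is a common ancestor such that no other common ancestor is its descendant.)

Ancestors of bbeecb9: {28d5512, 6c7c727, bbeecb9, efa5ef8}.
Ancestors of f9d2e6a: {efa5ef8, f9d2e6a}.
Common ancestors: {efa5ef8}.
The only common ancestor is efa5ef8, so it is the merge base.

efa5ef8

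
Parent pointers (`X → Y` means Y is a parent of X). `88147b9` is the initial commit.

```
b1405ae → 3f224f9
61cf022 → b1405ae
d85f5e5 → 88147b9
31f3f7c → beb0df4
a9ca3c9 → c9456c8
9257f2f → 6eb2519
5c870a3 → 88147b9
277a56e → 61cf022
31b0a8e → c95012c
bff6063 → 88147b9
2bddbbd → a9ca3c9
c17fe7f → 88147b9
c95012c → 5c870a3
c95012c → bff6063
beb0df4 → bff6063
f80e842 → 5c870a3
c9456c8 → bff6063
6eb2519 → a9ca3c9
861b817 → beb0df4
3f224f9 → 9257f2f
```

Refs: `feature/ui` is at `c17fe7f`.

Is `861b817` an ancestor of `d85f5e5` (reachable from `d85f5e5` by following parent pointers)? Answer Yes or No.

No

Ancestors of d85f5e5: {88147b9, d85f5e5}.
861b817 is not in that set, so it is not an ancestor of d85f5e5.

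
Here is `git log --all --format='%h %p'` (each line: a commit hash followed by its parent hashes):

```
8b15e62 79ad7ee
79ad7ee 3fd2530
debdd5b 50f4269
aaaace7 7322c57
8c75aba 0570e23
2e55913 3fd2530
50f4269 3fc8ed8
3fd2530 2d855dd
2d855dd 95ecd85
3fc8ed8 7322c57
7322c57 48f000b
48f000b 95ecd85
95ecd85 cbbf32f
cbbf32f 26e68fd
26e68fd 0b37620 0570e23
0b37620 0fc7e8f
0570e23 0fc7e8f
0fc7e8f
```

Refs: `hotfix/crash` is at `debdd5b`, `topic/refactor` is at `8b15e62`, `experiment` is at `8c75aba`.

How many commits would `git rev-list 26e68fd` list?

4

Walking parent pointers from 26e68fd: reachable set = {0570e23, 0b37620, 0fc7e8f, 26e68fd}.
That is 4 commits.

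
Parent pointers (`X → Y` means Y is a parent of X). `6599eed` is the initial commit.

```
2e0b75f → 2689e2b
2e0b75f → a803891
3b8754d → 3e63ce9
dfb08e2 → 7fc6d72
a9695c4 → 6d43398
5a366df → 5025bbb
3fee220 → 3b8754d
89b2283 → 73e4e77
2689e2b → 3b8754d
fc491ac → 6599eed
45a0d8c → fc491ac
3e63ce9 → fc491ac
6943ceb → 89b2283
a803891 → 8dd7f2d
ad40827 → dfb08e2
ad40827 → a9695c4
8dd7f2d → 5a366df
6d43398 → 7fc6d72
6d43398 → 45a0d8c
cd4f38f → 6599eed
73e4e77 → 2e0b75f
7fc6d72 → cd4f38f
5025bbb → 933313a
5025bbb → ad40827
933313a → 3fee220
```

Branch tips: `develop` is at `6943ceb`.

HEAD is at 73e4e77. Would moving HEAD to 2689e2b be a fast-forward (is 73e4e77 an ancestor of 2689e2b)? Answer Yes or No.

A fast-forward from 73e4e77 to 2689e2b is possible iff 73e4e77 is an ancestor of 2689e2b.
Ancestors of 2689e2b: {2689e2b, 3b8754d, 3e63ce9, 6599eed, fc491ac}.
73e4e77 is not among them, so fast-forward is not possible.

No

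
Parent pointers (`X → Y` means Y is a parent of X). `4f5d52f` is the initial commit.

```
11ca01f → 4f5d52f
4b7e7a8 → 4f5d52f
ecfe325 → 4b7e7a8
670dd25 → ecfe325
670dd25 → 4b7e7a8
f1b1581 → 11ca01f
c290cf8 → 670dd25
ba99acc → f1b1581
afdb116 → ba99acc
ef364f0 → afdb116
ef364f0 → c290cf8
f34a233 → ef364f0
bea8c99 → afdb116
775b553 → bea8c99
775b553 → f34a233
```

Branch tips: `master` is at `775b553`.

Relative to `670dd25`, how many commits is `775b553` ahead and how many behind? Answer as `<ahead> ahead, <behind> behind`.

9 ahead, 0 behind

Reachable from 775b553: {11ca01f, 4b7e7a8, 4f5d52f, 670dd25, 775b553, afdb116, ba99acc, bea8c99, c290cf8, ecfe325, ef364f0, f1b1581, f34a233}.
Reachable from 670dd25: {4b7e7a8, 4f5d52f, 670dd25, ecfe325}.
Only in 775b553's history (ahead): {11ca01f, 775b553, afdb116, ba99acc, bea8c99, c290cf8, ef364f0, f1b1581, f34a233} — 9.
Only in 670dd25's history (behind): {} — 0.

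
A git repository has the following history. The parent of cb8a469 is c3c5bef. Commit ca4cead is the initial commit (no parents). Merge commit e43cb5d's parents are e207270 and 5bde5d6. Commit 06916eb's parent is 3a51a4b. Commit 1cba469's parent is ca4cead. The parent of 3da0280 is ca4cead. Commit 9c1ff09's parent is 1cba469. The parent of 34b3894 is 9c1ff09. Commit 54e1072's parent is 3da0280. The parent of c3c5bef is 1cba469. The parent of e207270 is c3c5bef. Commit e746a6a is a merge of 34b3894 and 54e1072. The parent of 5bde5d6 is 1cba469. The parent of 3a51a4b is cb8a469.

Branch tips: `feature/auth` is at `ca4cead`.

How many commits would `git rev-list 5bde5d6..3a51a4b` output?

3

Reachable from 3a51a4b: {1cba469, 3a51a4b, c3c5bef, ca4cead, cb8a469}.
Reachable from 5bde5d6: {1cba469, 5bde5d6, ca4cead}.
In 3a51a4b's history but not 5bde5d6's: {3a51a4b, c3c5bef, cb8a469} — 3 commits.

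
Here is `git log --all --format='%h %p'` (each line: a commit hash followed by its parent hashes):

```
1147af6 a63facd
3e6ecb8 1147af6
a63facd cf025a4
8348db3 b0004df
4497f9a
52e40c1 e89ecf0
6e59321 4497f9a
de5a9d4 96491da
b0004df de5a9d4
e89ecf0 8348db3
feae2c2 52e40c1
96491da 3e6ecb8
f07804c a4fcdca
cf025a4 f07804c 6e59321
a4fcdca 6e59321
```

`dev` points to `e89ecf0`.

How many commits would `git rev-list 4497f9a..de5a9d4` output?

9

Reachable from de5a9d4: {1147af6, 3e6ecb8, 4497f9a, 6e59321, 96491da, a4fcdca, a63facd, cf025a4, de5a9d4, f07804c}.
Reachable from 4497f9a: {4497f9a}.
In de5a9d4's history but not 4497f9a's: {1147af6, 3e6ecb8, 6e59321, 96491da, a4fcdca, a63facd, cf025a4, de5a9d4, f07804c} — 9 commits.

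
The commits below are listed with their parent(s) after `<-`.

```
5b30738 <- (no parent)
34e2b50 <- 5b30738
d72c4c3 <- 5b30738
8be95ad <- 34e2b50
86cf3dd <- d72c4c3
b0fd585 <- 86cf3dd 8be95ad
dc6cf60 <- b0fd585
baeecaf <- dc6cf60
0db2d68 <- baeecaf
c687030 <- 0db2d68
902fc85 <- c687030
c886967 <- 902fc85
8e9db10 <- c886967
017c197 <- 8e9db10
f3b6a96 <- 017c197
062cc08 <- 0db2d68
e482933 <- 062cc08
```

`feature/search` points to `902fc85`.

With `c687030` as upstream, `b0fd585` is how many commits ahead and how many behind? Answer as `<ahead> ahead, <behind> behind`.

0 ahead, 4 behind

Reachable from b0fd585: {34e2b50, 5b30738, 86cf3dd, 8be95ad, b0fd585, d72c4c3}.
Reachable from c687030: {0db2d68, 34e2b50, 5b30738, 86cf3dd, 8be95ad, b0fd585, baeecaf, c687030, d72c4c3, dc6cf60}.
Only in b0fd585's history (ahead): {} — 0.
Only in c687030's history (behind): {0db2d68, baeecaf, c687030, dc6cf60} — 4.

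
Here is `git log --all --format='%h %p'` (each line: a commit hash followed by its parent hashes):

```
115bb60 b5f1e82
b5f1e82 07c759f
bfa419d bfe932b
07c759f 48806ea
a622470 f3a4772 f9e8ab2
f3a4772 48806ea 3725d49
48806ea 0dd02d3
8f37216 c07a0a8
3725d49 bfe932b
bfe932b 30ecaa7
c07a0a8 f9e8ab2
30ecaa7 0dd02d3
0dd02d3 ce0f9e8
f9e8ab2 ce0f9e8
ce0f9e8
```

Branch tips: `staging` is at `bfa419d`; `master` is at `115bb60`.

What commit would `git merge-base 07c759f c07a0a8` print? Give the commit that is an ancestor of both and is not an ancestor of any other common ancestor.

Ancestors of 07c759f: {07c759f, 0dd02d3, 48806ea, ce0f9e8}.
Ancestors of c07a0a8: {c07a0a8, ce0f9e8, f9e8ab2}.
Common ancestors: {ce0f9e8}.
The only common ancestor is ce0f9e8, so it is the merge base.

ce0f9e8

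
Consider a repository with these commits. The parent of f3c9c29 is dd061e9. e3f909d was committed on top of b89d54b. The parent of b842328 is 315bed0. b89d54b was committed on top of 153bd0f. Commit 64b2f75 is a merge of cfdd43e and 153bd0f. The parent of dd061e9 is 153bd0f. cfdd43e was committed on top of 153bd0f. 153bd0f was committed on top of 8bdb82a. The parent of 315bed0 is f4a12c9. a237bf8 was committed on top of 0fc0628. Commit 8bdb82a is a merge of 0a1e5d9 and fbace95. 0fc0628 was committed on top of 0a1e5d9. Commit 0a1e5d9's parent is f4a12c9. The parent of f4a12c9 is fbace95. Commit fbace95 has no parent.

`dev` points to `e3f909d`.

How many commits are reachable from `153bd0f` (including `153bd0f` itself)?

Walking parent pointers from 153bd0f: reachable set = {0a1e5d9, 153bd0f, 8bdb82a, f4a12c9, fbace95}.
That is 5 commits.

5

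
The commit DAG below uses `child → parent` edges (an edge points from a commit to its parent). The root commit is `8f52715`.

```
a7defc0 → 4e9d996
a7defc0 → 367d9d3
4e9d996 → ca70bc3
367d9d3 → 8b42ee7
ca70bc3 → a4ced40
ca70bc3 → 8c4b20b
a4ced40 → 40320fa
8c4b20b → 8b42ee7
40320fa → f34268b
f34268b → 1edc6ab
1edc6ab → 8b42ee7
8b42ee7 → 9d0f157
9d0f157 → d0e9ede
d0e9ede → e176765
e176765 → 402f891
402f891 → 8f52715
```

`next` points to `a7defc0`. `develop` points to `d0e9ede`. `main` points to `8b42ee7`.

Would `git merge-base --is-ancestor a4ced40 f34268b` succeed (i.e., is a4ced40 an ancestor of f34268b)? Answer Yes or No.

Ancestors of f34268b: {1edc6ab, 402f891, 8b42ee7, 8f52715, 9d0f157, d0e9ede, e176765, f34268b}.
a4ced40 is not in that set, so it is not an ancestor of f34268b.

No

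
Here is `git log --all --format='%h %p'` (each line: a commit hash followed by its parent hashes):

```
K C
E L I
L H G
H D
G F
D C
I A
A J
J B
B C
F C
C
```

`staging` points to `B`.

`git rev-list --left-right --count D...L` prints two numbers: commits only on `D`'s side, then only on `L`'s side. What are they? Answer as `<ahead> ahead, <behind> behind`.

Reachable from D: {C, D}.
Reachable from L: {C, D, F, G, H, L}.
Only in D's history (ahead): {} — 0.
Only in L's history (behind): {F, G, H, L} — 4.

0 ahead, 4 behind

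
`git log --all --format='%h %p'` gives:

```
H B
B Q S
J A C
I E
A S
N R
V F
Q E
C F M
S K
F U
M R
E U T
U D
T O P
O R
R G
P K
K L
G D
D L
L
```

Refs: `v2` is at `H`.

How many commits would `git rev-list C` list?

8

Walking parent pointers from C: reachable set = {C, D, F, G, L, M, R, U}.
That is 8 commits.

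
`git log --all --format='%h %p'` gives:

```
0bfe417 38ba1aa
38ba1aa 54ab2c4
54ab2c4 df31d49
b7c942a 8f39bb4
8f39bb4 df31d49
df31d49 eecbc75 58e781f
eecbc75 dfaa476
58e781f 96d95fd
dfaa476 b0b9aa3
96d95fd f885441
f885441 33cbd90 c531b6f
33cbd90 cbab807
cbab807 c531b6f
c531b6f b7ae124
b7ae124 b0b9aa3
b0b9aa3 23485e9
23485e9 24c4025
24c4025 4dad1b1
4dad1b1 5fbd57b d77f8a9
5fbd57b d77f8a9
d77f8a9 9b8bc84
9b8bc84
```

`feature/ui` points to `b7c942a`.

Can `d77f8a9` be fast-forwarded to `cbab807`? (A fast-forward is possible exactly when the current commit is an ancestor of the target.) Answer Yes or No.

Yes

A fast-forward from d77f8a9 to cbab807 is possible iff d77f8a9 is an ancestor of cbab807.
Ancestors of cbab807: {23485e9, 24c4025, 4dad1b1, 5fbd57b, 9b8bc84, b0b9aa3, b7ae124, c531b6f, cbab807, d77f8a9}.
d77f8a9 is among them, so fast-forward is possible.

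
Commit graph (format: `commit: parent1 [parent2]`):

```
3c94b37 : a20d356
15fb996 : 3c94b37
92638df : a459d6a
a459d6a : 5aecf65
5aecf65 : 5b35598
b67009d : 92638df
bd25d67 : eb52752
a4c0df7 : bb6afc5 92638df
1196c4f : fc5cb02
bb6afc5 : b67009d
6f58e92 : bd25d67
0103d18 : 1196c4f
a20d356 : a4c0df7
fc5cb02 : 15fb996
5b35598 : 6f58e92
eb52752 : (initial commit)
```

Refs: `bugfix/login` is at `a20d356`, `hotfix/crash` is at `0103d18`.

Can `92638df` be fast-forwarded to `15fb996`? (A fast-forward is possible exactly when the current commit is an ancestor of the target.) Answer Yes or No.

A fast-forward from 92638df to 15fb996 is possible iff 92638df is an ancestor of 15fb996.
Ancestors of 15fb996: {15fb996, 3c94b37, 5aecf65, 5b35598, 6f58e92, 92638df, a20d356, a459d6a, a4c0df7, b67009d, bb6afc5, bd25d67, eb52752}.
92638df is among them, so fast-forward is possible.

Yes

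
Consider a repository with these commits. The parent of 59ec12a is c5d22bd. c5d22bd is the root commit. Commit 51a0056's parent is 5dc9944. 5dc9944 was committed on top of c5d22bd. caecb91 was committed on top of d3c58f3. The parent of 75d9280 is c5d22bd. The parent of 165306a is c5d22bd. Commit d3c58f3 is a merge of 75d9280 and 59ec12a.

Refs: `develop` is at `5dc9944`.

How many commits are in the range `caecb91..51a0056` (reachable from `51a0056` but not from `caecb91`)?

Reachable from 51a0056: {51a0056, 5dc9944, c5d22bd}.
Reachable from caecb91: {59ec12a, 75d9280, c5d22bd, caecb91, d3c58f3}.
In 51a0056's history but not caecb91's: {51a0056, 5dc9944} — 2 commits.

2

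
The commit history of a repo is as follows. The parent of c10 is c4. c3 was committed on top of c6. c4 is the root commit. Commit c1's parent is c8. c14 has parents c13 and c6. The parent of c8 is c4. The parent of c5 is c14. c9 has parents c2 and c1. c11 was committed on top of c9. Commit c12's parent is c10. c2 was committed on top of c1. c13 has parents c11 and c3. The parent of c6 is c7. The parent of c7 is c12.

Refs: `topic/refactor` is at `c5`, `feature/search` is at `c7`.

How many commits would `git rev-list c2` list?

Walking parent pointers from c2: reachable set = {c1, c2, c4, c8}.
That is 4 commits.

4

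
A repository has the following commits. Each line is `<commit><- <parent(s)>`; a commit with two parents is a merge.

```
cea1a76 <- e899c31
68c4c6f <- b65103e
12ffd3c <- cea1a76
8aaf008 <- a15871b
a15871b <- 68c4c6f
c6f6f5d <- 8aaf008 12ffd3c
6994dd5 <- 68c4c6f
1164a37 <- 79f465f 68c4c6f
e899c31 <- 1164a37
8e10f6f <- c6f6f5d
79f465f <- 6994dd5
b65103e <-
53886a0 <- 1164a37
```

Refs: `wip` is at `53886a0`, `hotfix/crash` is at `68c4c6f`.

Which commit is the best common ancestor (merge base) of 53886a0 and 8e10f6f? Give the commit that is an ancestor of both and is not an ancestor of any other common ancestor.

1164a37

Ancestors of 53886a0: {1164a37, 53886a0, 68c4c6f, 6994dd5, 79f465f, b65103e}.
Ancestors of 8e10f6f: {1164a37, 12ffd3c, 68c4c6f, 6994dd5, 79f465f, 8aaf008, 8e10f6f, a15871b, b65103e, c6f6f5d, cea1a76, e899c31}.
Common ancestors: {1164a37, 68c4c6f, 6994dd5, 79f465f, b65103e}.
Among these, 1164a37 is not an ancestor of any other common ancestor — it is the merge base.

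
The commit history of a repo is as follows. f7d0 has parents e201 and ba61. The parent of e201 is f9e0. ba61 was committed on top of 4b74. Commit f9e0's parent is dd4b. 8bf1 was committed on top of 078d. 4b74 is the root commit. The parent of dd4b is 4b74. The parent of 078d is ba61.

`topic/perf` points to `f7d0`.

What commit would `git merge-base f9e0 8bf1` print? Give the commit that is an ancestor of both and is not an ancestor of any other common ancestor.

Ancestors of f9e0: {4b74, dd4b, f9e0}.
Ancestors of 8bf1: {078d, 4b74, 8bf1, ba61}.
Common ancestors: {4b74}.
The only common ancestor is 4b74, so it is the merge base.

4b74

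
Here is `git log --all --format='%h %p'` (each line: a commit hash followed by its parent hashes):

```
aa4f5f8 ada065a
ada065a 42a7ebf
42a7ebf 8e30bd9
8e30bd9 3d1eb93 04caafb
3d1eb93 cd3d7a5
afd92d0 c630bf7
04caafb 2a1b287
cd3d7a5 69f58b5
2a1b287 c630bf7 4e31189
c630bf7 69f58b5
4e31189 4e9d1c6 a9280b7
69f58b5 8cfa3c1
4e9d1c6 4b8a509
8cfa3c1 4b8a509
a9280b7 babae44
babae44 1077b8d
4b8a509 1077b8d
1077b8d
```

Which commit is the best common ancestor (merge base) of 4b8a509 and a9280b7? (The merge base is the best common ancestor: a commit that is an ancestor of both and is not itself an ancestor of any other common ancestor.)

1077b8d

Ancestors of 4b8a509: {1077b8d, 4b8a509}.
Ancestors of a9280b7: {1077b8d, a9280b7, babae44}.
Common ancestors: {1077b8d}.
The only common ancestor is 1077b8d, so it is the merge base.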